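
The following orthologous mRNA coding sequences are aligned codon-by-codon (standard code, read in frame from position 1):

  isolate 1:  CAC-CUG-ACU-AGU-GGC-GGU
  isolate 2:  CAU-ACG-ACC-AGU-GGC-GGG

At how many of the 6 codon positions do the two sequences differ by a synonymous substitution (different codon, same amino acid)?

Codon 1: CAC His / CAU His — synonymous.
Codon 2: CUG Leu / ACG Thr — nonsynonymous.
Codon 3: ACU Thr / ACC Thr — synonymous.
Codon 4: AGU Ser / AGU Ser — identical.
Codon 5: GGC Gly / GGC Gly — identical.
Codon 6: GGU Gly / GGG Gly — synonymous.
Synonymous differences: 3.

3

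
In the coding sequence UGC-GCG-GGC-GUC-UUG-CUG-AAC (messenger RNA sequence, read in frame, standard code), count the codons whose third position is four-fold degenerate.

4

Codon 1 UGC (Cys): third position 2-fold.
Codon 2 GCG (Ala): third position 4-fold.
Codon 3 GGC (Gly): third position 4-fold.
Codon 4 GUC (Val): third position 4-fold.
Codon 5 UUG (Leu): third position 2-fold.
Codon 6 CUG (Leu): third position 4-fold.
Codon 7 AAC (Asn): third position 2-fold.
Four-fold degenerate third positions: 4.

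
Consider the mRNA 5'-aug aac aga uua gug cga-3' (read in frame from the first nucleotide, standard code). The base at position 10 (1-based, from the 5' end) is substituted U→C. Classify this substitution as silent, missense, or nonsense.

silent

Position 10 falls in codon 4: UUA → Leu.
After the substitution the codon is CUA → Leu.
Both encode Leu, so the change is synonymous.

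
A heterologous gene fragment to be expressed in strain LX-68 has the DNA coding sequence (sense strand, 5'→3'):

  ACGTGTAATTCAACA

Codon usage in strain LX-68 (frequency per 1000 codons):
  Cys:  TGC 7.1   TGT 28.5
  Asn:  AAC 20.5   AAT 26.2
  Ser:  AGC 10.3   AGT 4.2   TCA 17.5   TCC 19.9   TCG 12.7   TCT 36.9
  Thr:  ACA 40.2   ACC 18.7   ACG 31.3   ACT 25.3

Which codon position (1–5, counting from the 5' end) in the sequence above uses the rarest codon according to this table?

4

Codon 1 ACG (Thr): 31.3 per 1000.
Codon 2 TGT (Cys): 28.5 per 1000.
Codon 3 AAT (Asn): 26.2 per 1000.
Codon 4 TCA (Ser): 17.5 per 1000.
Codon 5 ACA (Thr): 40.2 per 1000.
Lowest frequency is 17.5 at codon 4.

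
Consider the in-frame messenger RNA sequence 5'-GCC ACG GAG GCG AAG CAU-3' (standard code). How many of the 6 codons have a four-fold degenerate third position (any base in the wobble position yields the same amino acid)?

3

Codon 1 GCC (Ala): third position 4-fold.
Codon 2 ACG (Thr): third position 4-fold.
Codon 3 GAG (Glu): third position 2-fold.
Codon 4 GCG (Ala): third position 4-fold.
Codon 5 AAG (Lys): third position 2-fold.
Codon 6 CAU (His): third position 2-fold.
Four-fold degenerate third positions: 3.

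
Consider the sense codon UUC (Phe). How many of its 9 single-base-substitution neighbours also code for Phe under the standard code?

Position 1: none → 0 synonymous.
Position 2: none → 0 synonymous.
Position 3: UUU → 1 synonymous.
Total: 0 + 0 + 1 = 1.

1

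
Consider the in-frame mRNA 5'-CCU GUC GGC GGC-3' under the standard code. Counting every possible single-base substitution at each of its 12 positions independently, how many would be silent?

12

Codon 1 (CCU, Pro): 3 synonymous substitutions.
Codon 2 (GUC, Val): 3 synonymous substitutions.
Codon 3 (GGC, Gly): 3 synonymous substitutions.
Codon 4 (GGC, Gly): 3 synonymous substitutions.
Total: 3 + 3 + 3 + 3 = 12.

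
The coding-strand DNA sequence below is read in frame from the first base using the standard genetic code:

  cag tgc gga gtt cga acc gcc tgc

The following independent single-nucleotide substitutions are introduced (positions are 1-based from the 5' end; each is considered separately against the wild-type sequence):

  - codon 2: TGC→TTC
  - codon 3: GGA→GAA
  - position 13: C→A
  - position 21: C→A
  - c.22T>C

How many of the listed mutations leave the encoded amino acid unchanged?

Codon 2: TGC (Cys) → TTC (Phe) — missense.
Codon 3: GGA (Gly) → GAA (Glu) — missense.
Codon 5: CGA (Arg) → AGA (Arg) — synonymous.
Codon 7: GCC (Ala) → GCA (Ala) — synonymous.
Codon 8: TGC (Cys) → CGC (Arg) — missense.
Synonymous: 2 of 5.

2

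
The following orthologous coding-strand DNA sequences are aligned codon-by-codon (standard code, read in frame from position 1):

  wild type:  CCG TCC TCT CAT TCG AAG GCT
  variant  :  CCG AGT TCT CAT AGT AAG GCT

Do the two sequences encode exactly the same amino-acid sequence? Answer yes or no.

Codon 1: CCG Pro / CCG Pro — identical.
Codon 2: TCC Ser / AGT Ser — synonymous.
Codon 3: TCT Ser / TCT Ser — identical.
Codon 4: CAT His / CAT His — identical.
Codon 5: TCG Ser / AGT Ser — synonymous.
Codon 6: AAG Lys / AAG Lys — identical.
Codon 7: GCT Ala / GCT Ala — identical.
Nonsynonymous differences: 0 → same protein.

yes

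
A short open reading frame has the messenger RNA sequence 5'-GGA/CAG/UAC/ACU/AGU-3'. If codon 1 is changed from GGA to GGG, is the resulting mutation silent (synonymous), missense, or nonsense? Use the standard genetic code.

Position 3 falls in codon 1: GGA → Gly.
After the substitution the codon is GGG → Gly.
Both encode Gly, so the change is synonymous.

silent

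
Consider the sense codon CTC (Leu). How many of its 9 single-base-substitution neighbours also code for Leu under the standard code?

3

Position 1: none → 0 synonymous.
Position 2: none → 0 synonymous.
Position 3: CTT, CTA, CTG → 3 synonymous.
Total: 0 + 0 + 3 = 3.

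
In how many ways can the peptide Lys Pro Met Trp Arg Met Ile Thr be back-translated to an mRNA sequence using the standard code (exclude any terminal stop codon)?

576

Lys: 2 codons.
Pro: 4 codons.
Met: 1 codon.
Trp: 1 codon.
Arg: 6 codons.
Met: 1 codon.
Ile: 3 codons.
Thr: 4 codons.
2 × 4 × 1 × 1 × 6 × 1 × 3 × 4 = 576.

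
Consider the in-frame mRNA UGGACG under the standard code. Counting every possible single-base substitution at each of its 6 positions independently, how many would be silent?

Codon 1 (UGG, Trp): 0 synonymous substitutions.
Codon 2 (ACG, Thr): 3 synonymous substitutions.
Total: 0 + 3 = 3.

3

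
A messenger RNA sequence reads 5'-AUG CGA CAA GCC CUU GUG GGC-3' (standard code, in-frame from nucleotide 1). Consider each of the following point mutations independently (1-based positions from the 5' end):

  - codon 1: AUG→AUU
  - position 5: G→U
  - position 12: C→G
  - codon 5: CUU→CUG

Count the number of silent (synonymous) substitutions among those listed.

Codon 1: AUG (Met) → AUU (Ile) — missense.
Codon 2: CGA (Arg) → CUA (Leu) — missense.
Codon 4: GCC (Ala) → GCG (Ala) — synonymous.
Codon 5: CUU (Leu) → CUG (Leu) — synonymous.
Synonymous: 2 of 4.

2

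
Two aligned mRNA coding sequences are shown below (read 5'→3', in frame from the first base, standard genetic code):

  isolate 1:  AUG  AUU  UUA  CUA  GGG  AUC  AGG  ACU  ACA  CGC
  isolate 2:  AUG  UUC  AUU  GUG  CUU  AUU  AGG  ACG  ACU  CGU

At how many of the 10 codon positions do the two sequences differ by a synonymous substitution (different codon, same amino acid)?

Codon 1: AUG Met / AUG Met — identical.
Codon 2: AUU Ile / UUC Phe — nonsynonymous.
Codon 3: UUA Leu / AUU Ile — nonsynonymous.
Codon 4: CUA Leu / GUG Val — nonsynonymous.
Codon 5: GGG Gly / CUU Leu — nonsynonymous.
Codon 6: AUC Ile / AUU Ile — synonymous.
Codon 7: AGG Arg / AGG Arg — identical.
Codon 8: ACU Thr / ACG Thr — synonymous.
Codon 9: ACA Thr / ACU Thr — synonymous.
Codon 10: CGC Arg / CGU Arg — synonymous.
Synonymous differences: 4.

4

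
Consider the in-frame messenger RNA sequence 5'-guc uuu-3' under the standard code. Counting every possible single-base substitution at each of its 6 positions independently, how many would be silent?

4

Codon 1 (GUC, Val): 3 synonymous substitutions.
Codon 2 (UUU, Phe): 1 synonymous substitution.
Total: 3 + 1 = 4.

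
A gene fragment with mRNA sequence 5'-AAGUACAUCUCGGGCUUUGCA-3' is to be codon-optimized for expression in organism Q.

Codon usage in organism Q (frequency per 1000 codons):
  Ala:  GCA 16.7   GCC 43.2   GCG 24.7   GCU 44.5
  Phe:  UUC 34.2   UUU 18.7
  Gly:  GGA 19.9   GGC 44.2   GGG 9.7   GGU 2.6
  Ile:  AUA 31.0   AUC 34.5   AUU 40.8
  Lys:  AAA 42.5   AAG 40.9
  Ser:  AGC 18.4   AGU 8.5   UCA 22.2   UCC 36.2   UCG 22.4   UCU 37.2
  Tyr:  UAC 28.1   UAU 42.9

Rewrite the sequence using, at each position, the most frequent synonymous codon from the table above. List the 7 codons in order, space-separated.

Codon 1 (Lys): best is AAA at 42.5.
Codon 2 (Tyr): best is UAU at 42.9.
Codon 3 (Ile): best is AUU at 40.8.
Codon 4 (Ser): best is UCU at 37.2.
Codon 5 (Gly): best is GGC at 44.2.
Codon 6 (Phe): best is UUC at 34.2.
Codon 7 (Ala): best is GCU at 44.5.

AAA UAU AUU UCU GGC UUC GCU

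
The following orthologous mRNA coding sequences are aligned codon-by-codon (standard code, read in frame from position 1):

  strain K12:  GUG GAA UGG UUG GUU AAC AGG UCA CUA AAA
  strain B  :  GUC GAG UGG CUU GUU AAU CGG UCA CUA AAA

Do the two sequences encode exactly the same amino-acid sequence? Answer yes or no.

yes

Codon 1: GUG Val / GUC Val — synonymous.
Codon 2: GAA Glu / GAG Glu — synonymous.
Codon 3: UGG Trp / UGG Trp — identical.
Codon 4: UUG Leu / CUU Leu — synonymous.
Codon 5: GUU Val / GUU Val — identical.
Codon 6: AAC Asn / AAU Asn — synonymous.
Codon 7: AGG Arg / CGG Arg — synonymous.
Codon 8: UCA Ser / UCA Ser — identical.
Codon 9: CUA Leu / CUA Leu — identical.
Codon 10: AAA Lys / AAA Lys — identical.
Nonsynonymous differences: 0 → same protein.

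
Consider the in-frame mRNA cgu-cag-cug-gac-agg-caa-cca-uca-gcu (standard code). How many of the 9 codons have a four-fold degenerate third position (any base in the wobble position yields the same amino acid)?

5

Codon 1 CGU (Arg): third position 4-fold.
Codon 2 CAG (Gln): third position 2-fold.
Codon 3 CUG (Leu): third position 4-fold.
Codon 4 GAC (Asp): third position 2-fold.
Codon 5 AGG (Arg): third position 2-fold.
Codon 6 CAA (Gln): third position 2-fold.
Codon 7 CCA (Pro): third position 4-fold.
Codon 8 UCA (Ser): third position 4-fold.
Codon 9 GCU (Ala): third position 4-fold.
Four-fold degenerate third positions: 5.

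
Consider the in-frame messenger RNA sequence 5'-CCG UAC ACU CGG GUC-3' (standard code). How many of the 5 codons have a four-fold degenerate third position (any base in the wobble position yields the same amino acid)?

4

Codon 1 CCG (Pro): third position 4-fold.
Codon 2 UAC (Tyr): third position 2-fold.
Codon 3 ACU (Thr): third position 4-fold.
Codon 4 CGG (Arg): third position 4-fold.
Codon 5 GUC (Val): third position 4-fold.
Four-fold degenerate third positions: 4.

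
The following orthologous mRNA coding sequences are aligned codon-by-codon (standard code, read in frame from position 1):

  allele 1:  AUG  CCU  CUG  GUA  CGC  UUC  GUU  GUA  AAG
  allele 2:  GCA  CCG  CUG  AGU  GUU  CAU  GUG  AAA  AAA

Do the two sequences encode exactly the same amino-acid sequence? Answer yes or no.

Codon 1: AUG Met / GCA Ala — nonsynonymous.
Codon 2: CCU Pro / CCG Pro — synonymous.
Codon 3: CUG Leu / CUG Leu — identical.
Codon 4: GUA Val / AGU Ser — nonsynonymous.
Codon 5: CGC Arg / GUU Val — nonsynonymous.
Codon 6: UUC Phe / CAU His — nonsynonymous.
Codon 7: GUU Val / GUG Val — synonymous.
Codon 8: GUA Val / AAA Lys — nonsynonymous.
Codon 9: AAG Lys / AAA Lys — synonymous.
Nonsynonymous differences: 5 → different protein.

no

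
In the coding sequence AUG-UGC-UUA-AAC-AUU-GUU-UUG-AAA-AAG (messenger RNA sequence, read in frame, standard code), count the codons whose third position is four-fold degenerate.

Codon 1 AUG (Met): third position 1-fold.
Codon 2 UGC (Cys): third position 2-fold.
Codon 3 UUA (Leu): third position 2-fold.
Codon 4 AAC (Asn): third position 2-fold.
Codon 5 AUU (Ile): third position 3-fold.
Codon 6 GUU (Val): third position 4-fold.
Codon 7 UUG (Leu): third position 2-fold.
Codon 8 AAA (Lys): third position 2-fold.
Codon 9 AAG (Lys): third position 2-fold.
Four-fold degenerate third positions: 1.

1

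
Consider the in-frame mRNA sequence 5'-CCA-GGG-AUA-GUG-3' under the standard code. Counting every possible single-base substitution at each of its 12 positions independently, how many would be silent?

Codon 1 (CCA, Pro): 3 synonymous substitutions.
Codon 2 (GGG, Gly): 3 synonymous substitutions.
Codon 3 (AUA, Ile): 2 synonymous substitutions.
Codon 4 (GUG, Val): 3 synonymous substitutions.
Total: 3 + 3 + 2 + 3 = 11.

11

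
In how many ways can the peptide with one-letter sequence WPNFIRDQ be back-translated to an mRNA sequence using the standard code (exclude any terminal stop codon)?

1152

Trp: 1 codon.
Pro: 4 codons.
Asn: 2 codons.
Phe: 2 codons.
Ile: 3 codons.
Arg: 6 codons.
Asp: 2 codons.
Gln: 2 codons.
1 × 4 × 2 × 2 × 3 × 6 × 2 × 2 = 1152.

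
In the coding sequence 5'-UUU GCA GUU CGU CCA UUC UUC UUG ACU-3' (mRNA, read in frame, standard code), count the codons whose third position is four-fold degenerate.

Codon 1 UUU (Phe): third position 2-fold.
Codon 2 GCA (Ala): third position 4-fold.
Codon 3 GUU (Val): third position 4-fold.
Codon 4 CGU (Arg): third position 4-fold.
Codon 5 CCA (Pro): third position 4-fold.
Codon 6 UUC (Phe): third position 2-fold.
Codon 7 UUC (Phe): third position 2-fold.
Codon 8 UUG (Leu): third position 2-fold.
Codon 9 ACU (Thr): third position 4-fold.
Four-fold degenerate third positions: 5.

5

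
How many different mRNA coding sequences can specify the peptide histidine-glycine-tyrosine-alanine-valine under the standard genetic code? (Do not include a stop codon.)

256

His: 2 codons.
Gly: 4 codons.
Tyr: 2 codons.
Ala: 4 codons.
Val: 4 codons.
2 × 4 × 2 × 4 × 4 = 256.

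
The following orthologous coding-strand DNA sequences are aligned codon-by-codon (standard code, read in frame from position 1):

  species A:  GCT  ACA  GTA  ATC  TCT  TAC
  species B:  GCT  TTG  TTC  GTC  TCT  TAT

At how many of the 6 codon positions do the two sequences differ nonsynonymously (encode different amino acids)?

Codon 1: GCT Ala / GCT Ala — identical.
Codon 2: ACA Thr / TTG Leu — nonsynonymous.
Codon 3: GTA Val / TTC Phe — nonsynonymous.
Codon 4: ATC Ile / GTC Val — nonsynonymous.
Codon 5: TCT Ser / TCT Ser — identical.
Codon 6: TAC Tyr / TAT Tyr — synonymous.
Nonsynonymous differences: 3.

3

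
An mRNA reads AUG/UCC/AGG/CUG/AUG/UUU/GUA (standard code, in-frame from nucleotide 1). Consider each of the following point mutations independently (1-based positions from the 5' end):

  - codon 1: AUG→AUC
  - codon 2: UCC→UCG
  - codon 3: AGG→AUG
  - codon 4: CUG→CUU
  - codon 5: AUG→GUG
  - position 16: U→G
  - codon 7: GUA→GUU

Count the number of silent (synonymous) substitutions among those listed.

3

Codon 1: AUG (Met) → AUC (Ile) — missense.
Codon 2: UCC (Ser) → UCG (Ser) — synonymous.
Codon 3: AGG (Arg) → AUG (Met) — missense.
Codon 4: CUG (Leu) → CUU (Leu) — synonymous.
Codon 5: AUG (Met) → GUG (Val) — missense.
Codon 6: UUU (Phe) → GUU (Val) — missense.
Codon 7: GUA (Val) → GUU (Val) — synonymous.
Synonymous: 3 of 7.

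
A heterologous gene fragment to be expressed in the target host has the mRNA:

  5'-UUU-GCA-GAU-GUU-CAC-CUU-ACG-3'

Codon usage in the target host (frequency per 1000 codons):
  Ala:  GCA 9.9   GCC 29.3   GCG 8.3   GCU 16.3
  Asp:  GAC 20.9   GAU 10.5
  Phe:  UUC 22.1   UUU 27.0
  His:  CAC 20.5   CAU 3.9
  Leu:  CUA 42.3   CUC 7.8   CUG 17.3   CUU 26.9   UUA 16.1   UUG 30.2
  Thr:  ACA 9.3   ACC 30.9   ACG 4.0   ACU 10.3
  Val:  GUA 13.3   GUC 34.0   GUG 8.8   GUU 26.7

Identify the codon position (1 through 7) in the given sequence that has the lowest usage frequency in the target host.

Codon 1 UUU (Phe): 27.0 per 1000.
Codon 2 GCA (Ala): 9.9 per 1000.
Codon 3 GAU (Asp): 10.5 per 1000.
Codon 4 GUU (Val): 26.7 per 1000.
Codon 5 CAC (His): 20.5 per 1000.
Codon 6 CUU (Leu): 26.9 per 1000.
Codon 7 ACG (Thr): 4.0 per 1000.
Lowest frequency is 4.0 at codon 7.

7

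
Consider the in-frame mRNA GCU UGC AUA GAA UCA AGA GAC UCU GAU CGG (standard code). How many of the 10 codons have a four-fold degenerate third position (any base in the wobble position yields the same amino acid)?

4

Codon 1 GCU (Ala): third position 4-fold.
Codon 2 UGC (Cys): third position 2-fold.
Codon 3 AUA (Ile): third position 3-fold.
Codon 4 GAA (Glu): third position 2-fold.
Codon 5 UCA (Ser): third position 4-fold.
Codon 6 AGA (Arg): third position 2-fold.
Codon 7 GAC (Asp): third position 2-fold.
Codon 8 UCU (Ser): third position 4-fold.
Codon 9 GAU (Asp): third position 2-fold.
Codon 10 CGG (Arg): third position 4-fold.
Four-fold degenerate third positions: 4.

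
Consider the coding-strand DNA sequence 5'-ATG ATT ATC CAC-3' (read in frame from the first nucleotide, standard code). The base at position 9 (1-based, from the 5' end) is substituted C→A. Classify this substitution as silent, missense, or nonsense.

silent

Position 9 falls in codon 3: ATC → Ile.
After the substitution the codon is ATA → Ile.
Both encode Ile, so the change is synonymous.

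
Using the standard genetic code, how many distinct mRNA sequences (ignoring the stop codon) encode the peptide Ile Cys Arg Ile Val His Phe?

Ile: 3 codons.
Cys: 2 codons.
Arg: 6 codons.
Ile: 3 codons.
Val: 4 codons.
His: 2 codons.
Phe: 2 codons.
3 × 2 × 6 × 3 × 4 × 2 × 2 = 1728.

1728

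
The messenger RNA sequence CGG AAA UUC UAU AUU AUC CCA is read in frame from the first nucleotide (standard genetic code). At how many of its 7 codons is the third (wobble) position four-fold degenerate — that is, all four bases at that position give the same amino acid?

2

Codon 1 CGG (Arg): third position 4-fold.
Codon 2 AAA (Lys): third position 2-fold.
Codon 3 UUC (Phe): third position 2-fold.
Codon 4 UAU (Tyr): third position 2-fold.
Codon 5 AUU (Ile): third position 3-fold.
Codon 6 AUC (Ile): third position 3-fold.
Codon 7 CCA (Pro): third position 4-fold.
Four-fold degenerate third positions: 2.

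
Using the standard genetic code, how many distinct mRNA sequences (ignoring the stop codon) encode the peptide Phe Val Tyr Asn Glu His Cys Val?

1024

Phe: 2 codons.
Val: 4 codons.
Tyr: 2 codons.
Asn: 2 codons.
Glu: 2 codons.
His: 2 codons.
Cys: 2 codons.
Val: 4 codons.
2 × 4 × 2 × 2 × 2 × 2 × 2 × 4 = 1024.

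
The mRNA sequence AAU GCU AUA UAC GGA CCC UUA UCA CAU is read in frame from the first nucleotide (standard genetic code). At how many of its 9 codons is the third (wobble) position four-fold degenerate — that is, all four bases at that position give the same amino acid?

4

Codon 1 AAU (Asn): third position 2-fold.
Codon 2 GCU (Ala): third position 4-fold.
Codon 3 AUA (Ile): third position 3-fold.
Codon 4 UAC (Tyr): third position 2-fold.
Codon 5 GGA (Gly): third position 4-fold.
Codon 6 CCC (Pro): third position 4-fold.
Codon 7 UUA (Leu): third position 2-fold.
Codon 8 UCA (Ser): third position 4-fold.
Codon 9 CAU (His): third position 2-fold.
Four-fold degenerate third positions: 4.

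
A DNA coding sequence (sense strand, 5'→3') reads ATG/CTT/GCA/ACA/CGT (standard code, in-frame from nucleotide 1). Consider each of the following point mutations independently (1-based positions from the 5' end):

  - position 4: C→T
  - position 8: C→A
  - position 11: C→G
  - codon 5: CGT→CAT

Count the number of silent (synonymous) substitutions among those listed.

0

Codon 2: CTT (Leu) → TTT (Phe) — missense.
Codon 3: GCA (Ala) → GAA (Glu) — missense.
Codon 4: ACA (Thr) → AGA (Arg) — missense.
Codon 5: CGT (Arg) → CAT (His) — missense.
Synonymous: 0 of 4.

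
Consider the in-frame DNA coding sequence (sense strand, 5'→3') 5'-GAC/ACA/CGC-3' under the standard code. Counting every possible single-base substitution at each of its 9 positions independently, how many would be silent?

7

Codon 1 (GAC, Asp): 1 synonymous substitution.
Codon 2 (ACA, Thr): 3 synonymous substitutions.
Codon 3 (CGC, Arg): 3 synonymous substitutions.
Total: 1 + 3 + 3 = 7.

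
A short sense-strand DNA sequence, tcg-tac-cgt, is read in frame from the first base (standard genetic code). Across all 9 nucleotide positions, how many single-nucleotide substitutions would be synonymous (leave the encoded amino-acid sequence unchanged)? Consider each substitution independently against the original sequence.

7

Codon 1 (TCG, Ser): 3 synonymous substitutions.
Codon 2 (TAC, Tyr): 1 synonymous substitution.
Codon 3 (CGT, Arg): 3 synonymous substitutions.
Total: 3 + 1 + 3 = 7.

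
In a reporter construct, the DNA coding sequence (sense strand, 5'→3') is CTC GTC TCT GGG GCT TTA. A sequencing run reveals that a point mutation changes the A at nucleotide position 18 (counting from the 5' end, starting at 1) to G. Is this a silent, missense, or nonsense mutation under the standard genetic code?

Position 18 falls in codon 6: TTA → Leu.
After the substitution the codon is TTG → Leu.
Both encode Leu, so the change is synonymous.

silent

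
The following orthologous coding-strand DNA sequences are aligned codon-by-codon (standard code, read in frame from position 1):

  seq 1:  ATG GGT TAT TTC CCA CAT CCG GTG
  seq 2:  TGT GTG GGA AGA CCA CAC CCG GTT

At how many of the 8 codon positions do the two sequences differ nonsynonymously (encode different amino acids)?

4

Codon 1: ATG Met / TGT Cys — nonsynonymous.
Codon 2: GGT Gly / GTG Val — nonsynonymous.
Codon 3: TAT Tyr / GGA Gly — nonsynonymous.
Codon 4: TTC Phe / AGA Arg — nonsynonymous.
Codon 5: CCA Pro / CCA Pro — identical.
Codon 6: CAT His / CAC His — synonymous.
Codon 7: CCG Pro / CCG Pro — identical.
Codon 8: GTG Val / GTT Val — synonymous.
Nonsynonymous differences: 4.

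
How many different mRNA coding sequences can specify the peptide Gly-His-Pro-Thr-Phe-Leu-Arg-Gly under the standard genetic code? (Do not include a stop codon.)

36864

Gly: 4 codons.
His: 2 codons.
Pro: 4 codons.
Thr: 4 codons.
Phe: 2 codons.
Leu: 6 codons.
Arg: 6 codons.
Gly: 4 codons.
4 × 2 × 4 × 4 × 2 × 6 × 6 × 4 = 36864.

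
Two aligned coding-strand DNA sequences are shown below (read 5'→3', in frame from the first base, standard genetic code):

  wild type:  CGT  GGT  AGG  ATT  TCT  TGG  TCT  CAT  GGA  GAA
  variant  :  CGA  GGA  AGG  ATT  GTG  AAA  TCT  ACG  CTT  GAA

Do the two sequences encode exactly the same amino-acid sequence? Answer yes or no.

no

Codon 1: CGT Arg / CGA Arg — synonymous.
Codon 2: GGT Gly / GGA Gly — synonymous.
Codon 3: AGG Arg / AGG Arg — identical.
Codon 4: ATT Ile / ATT Ile — identical.
Codon 5: TCT Ser / GTG Val — nonsynonymous.
Codon 6: TGG Trp / AAA Lys — nonsynonymous.
Codon 7: TCT Ser / TCT Ser — identical.
Codon 8: CAT His / ACG Thr — nonsynonymous.
Codon 9: GGA Gly / CTT Leu — nonsynonymous.
Codon 10: GAA Glu / GAA Glu — identical.
Nonsynonymous differences: 4 → different protein.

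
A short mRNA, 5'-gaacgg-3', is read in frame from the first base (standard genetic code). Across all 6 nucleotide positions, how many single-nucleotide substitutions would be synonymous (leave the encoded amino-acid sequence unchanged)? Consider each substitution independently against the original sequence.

5

Codon 1 (GAA, Glu): 1 synonymous substitution.
Codon 2 (CGG, Arg): 4 synonymous substitutions.
Total: 1 + 4 = 5.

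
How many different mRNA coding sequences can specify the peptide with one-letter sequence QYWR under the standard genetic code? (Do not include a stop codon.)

24

Gln: 2 codons.
Tyr: 2 codons.
Trp: 1 codon.
Arg: 6 codons.
2 × 2 × 1 × 6 = 24.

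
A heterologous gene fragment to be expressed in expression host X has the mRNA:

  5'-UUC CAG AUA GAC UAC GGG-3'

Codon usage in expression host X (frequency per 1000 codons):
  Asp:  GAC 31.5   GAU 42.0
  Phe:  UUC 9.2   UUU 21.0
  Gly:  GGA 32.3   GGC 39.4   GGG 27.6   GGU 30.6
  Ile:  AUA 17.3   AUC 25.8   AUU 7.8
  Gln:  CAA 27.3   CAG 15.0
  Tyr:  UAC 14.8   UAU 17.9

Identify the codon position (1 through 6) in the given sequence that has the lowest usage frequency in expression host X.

Codon 1 UUC (Phe): 9.2 per 1000.
Codon 2 CAG (Gln): 15.0 per 1000.
Codon 3 AUA (Ile): 17.3 per 1000.
Codon 4 GAC (Asp): 31.5 per 1000.
Codon 5 UAC (Tyr): 14.8 per 1000.
Codon 6 GGG (Gly): 27.6 per 1000.
Lowest frequency is 9.2 at codon 1.

1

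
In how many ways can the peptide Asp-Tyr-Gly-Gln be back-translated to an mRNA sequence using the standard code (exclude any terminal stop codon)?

Asp: 2 codons.
Tyr: 2 codons.
Gly: 4 codons.
Gln: 2 codons.
2 × 2 × 4 × 2 = 32.

32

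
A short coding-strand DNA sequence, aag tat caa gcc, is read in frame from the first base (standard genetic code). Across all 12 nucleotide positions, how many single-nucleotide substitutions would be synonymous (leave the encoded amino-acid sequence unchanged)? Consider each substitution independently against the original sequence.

6

Codon 1 (AAG, Lys): 1 synonymous substitution.
Codon 2 (TAT, Tyr): 1 synonymous substitution.
Codon 3 (CAA, Gln): 1 synonymous substitution.
Codon 4 (GCC, Ala): 3 synonymous substitutions.
Total: 1 + 1 + 1 + 3 = 6.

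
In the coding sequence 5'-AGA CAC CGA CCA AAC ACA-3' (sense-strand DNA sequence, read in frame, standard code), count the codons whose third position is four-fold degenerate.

Codon 1 AGA (Arg): third position 2-fold.
Codon 2 CAC (His): third position 2-fold.
Codon 3 CGA (Arg): third position 4-fold.
Codon 4 CCA (Pro): third position 4-fold.
Codon 5 AAC (Asn): third position 2-fold.
Codon 6 ACA (Thr): third position 4-fold.
Four-fold degenerate third positions: 3.

3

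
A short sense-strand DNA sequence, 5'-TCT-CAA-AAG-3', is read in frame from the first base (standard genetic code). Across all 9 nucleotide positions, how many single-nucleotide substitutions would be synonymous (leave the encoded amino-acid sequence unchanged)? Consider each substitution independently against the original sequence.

Codon 1 (TCT, Ser): 3 synonymous substitutions.
Codon 2 (CAA, Gln): 1 synonymous substitution.
Codon 3 (AAG, Lys): 1 synonymous substitution.
Total: 3 + 1 + 1 = 5.

5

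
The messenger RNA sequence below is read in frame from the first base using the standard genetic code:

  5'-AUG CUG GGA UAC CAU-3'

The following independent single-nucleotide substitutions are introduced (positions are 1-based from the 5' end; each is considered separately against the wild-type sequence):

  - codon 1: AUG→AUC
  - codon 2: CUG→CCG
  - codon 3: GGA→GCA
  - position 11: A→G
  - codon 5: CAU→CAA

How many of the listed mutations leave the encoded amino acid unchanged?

Codon 1: AUG (Met) → AUC (Ile) — missense.
Codon 2: CUG (Leu) → CCG (Pro) — missense.
Codon 3: GGA (Gly) → GCA (Ala) — missense.
Codon 4: UAC (Tyr) → UGC (Cys) — missense.
Codon 5: CAU (His) → CAA (Gln) — missense.
Synonymous: 0 of 5.

0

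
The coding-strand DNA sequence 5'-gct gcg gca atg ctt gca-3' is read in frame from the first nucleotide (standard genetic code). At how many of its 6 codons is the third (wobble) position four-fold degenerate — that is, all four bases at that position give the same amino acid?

Codon 1 GCT (Ala): third position 4-fold.
Codon 2 GCG (Ala): third position 4-fold.
Codon 3 GCA (Ala): third position 4-fold.
Codon 4 ATG (Met): third position 1-fold.
Codon 5 CTT (Leu): third position 4-fold.
Codon 6 GCA (Ala): third position 4-fold.
Four-fold degenerate third positions: 5.

5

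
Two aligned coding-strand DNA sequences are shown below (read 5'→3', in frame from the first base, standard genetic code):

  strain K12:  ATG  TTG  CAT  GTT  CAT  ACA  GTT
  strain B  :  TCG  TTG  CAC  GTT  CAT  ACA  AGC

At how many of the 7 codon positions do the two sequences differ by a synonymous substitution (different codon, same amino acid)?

Codon 1: ATG Met / TCG Ser — nonsynonymous.
Codon 2: TTG Leu / TTG Leu — identical.
Codon 3: CAT His / CAC His — synonymous.
Codon 4: GTT Val / GTT Val — identical.
Codon 5: CAT His / CAT His — identical.
Codon 6: ACA Thr / ACA Thr — identical.
Codon 7: GTT Val / AGC Ser — nonsynonymous.
Synonymous differences: 1.

1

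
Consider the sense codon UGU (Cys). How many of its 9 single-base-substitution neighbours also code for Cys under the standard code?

1

Position 1: none → 0 synonymous.
Position 2: none → 0 synonymous.
Position 3: UGC → 1 synonymous.
Total: 0 + 0 + 1 = 1.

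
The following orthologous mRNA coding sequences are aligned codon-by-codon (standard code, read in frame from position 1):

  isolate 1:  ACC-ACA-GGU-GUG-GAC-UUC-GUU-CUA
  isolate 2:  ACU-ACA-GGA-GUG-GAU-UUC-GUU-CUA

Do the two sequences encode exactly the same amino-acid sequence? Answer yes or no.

yes

Codon 1: ACC Thr / ACU Thr — synonymous.
Codon 2: ACA Thr / ACA Thr — identical.
Codon 3: GGU Gly / GGA Gly — synonymous.
Codon 4: GUG Val / GUG Val — identical.
Codon 5: GAC Asp / GAU Asp — synonymous.
Codon 6: UUC Phe / UUC Phe — identical.
Codon 7: GUU Val / GUU Val — identical.
Codon 8: CUA Leu / CUA Leu — identical.
Nonsynonymous differences: 0 → same protein.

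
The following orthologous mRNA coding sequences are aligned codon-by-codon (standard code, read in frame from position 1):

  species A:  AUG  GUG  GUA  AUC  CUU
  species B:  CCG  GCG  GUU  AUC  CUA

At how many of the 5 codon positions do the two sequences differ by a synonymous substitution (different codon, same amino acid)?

2

Codon 1: AUG Met / CCG Pro — nonsynonymous.
Codon 2: GUG Val / GCG Ala — nonsynonymous.
Codon 3: GUA Val / GUU Val — synonymous.
Codon 4: AUC Ile / AUC Ile — identical.
Codon 5: CUU Leu / CUA Leu — synonymous.
Synonymous differences: 2.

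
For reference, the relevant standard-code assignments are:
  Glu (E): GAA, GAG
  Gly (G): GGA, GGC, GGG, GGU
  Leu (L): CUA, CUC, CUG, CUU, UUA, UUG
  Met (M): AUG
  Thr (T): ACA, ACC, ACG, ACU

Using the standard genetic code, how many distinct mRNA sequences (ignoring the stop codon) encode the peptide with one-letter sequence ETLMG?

192

Glu: 2 codons.
Thr: 4 codons.
Leu: 6 codons.
Met: 1 codon.
Gly: 4 codons.
2 × 4 × 6 × 1 × 4 = 192.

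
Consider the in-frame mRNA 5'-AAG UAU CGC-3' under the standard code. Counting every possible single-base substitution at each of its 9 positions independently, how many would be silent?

Codon 1 (AAG, Lys): 1 synonymous substitution.
Codon 2 (UAU, Tyr): 1 synonymous substitution.
Codon 3 (CGC, Arg): 3 synonymous substitutions.
Total: 1 + 1 + 3 = 5.

5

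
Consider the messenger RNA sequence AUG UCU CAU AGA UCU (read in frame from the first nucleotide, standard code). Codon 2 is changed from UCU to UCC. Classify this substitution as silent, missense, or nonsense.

silent

Position 6 falls in codon 2: UCU → Ser.
After the substitution the codon is UCC → Ser.
Both encode Ser, so the change is synonymous.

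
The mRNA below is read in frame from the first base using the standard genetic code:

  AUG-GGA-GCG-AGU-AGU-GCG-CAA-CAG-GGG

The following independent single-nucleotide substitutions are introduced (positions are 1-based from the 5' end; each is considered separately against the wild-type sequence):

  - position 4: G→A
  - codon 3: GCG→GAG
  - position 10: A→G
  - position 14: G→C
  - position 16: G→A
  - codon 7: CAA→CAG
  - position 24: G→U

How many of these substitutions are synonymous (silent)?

Codon 2: GGA (Gly) → AGA (Arg) — missense.
Codon 3: GCG (Ala) → GAG (Glu) — missense.
Codon 4: AGU (Ser) → GGU (Gly) — missense.
Codon 5: AGU (Ser) → ACU (Thr) — missense.
Codon 6: GCG (Ala) → ACG (Thr) — missense.
Codon 7: CAA (Gln) → CAG (Gln) — synonymous.
Codon 8: CAG (Gln) → CAU (His) — missense.
Synonymous: 1 of 7.

1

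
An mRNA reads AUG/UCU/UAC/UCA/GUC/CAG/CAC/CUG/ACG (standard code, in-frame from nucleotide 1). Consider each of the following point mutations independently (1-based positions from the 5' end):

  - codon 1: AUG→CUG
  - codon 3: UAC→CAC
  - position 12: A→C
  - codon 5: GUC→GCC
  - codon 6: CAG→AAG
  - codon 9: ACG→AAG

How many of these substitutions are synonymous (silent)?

1

Codon 1: AUG (Met) → CUG (Leu) — missense.
Codon 3: UAC (Tyr) → CAC (His) — missense.
Codon 4: UCA (Ser) → UCC (Ser) — synonymous.
Codon 5: GUC (Val) → GCC (Ala) — missense.
Codon 6: CAG (Gln) → AAG (Lys) — missense.
Codon 9: ACG (Thr) → AAG (Lys) — missense.
Synonymous: 1 of 6.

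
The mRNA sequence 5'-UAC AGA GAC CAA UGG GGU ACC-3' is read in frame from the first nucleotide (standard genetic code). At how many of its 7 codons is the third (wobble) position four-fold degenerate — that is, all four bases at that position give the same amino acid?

2

Codon 1 UAC (Tyr): third position 2-fold.
Codon 2 AGA (Arg): third position 2-fold.
Codon 3 GAC (Asp): third position 2-fold.
Codon 4 CAA (Gln): third position 2-fold.
Codon 5 UGG (Trp): third position 1-fold.
Codon 6 GGU (Gly): third position 4-fold.
Codon 7 ACC (Thr): third position 4-fold.
Four-fold degenerate third positions: 2.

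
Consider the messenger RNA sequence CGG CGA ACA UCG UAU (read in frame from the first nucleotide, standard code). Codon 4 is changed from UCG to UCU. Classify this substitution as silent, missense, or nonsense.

silent

Position 12 falls in codon 4: UCG → Ser.
After the substitution the codon is UCU → Ser.
Both encode Ser, so the change is synonymous.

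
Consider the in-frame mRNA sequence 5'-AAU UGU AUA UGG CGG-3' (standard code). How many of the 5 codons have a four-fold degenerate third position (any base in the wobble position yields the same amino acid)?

1

Codon 1 AAU (Asn): third position 2-fold.
Codon 2 UGU (Cys): third position 2-fold.
Codon 3 AUA (Ile): third position 3-fold.
Codon 4 UGG (Trp): third position 1-fold.
Codon 5 CGG (Arg): third position 4-fold.
Four-fold degenerate third positions: 1.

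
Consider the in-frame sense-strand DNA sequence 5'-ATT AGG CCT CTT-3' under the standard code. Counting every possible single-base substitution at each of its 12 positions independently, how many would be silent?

10

Codon 1 (ATT, Ile): 2 synonymous substitutions.
Codon 2 (AGG, Arg): 2 synonymous substitutions.
Codon 3 (CCT, Pro): 3 synonymous substitutions.
Codon 4 (CTT, Leu): 3 synonymous substitutions.
Total: 2 + 2 + 3 + 3 = 10.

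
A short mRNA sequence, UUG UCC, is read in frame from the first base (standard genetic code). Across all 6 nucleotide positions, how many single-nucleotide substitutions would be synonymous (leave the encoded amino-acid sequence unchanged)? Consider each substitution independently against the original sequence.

Codon 1 (UUG, Leu): 2 synonymous substitutions.
Codon 2 (UCC, Ser): 3 synonymous substitutions.
Total: 2 + 3 = 5.

5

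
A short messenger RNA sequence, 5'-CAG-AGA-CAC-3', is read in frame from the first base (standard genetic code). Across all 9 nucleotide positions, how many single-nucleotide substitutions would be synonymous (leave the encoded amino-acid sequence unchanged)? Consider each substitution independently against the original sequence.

Codon 1 (CAG, Gln): 1 synonymous substitution.
Codon 2 (AGA, Arg): 2 synonymous substitutions.
Codon 3 (CAC, His): 1 synonymous substitution.
Total: 1 + 2 + 1 = 4.

4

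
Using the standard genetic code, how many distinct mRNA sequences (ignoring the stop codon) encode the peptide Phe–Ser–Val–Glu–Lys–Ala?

768

Phe: 2 codons.
Ser: 6 codons.
Val: 4 codons.
Glu: 2 codons.
Lys: 2 codons.
Ala: 4 codons.
2 × 6 × 4 × 2 × 2 × 4 = 768.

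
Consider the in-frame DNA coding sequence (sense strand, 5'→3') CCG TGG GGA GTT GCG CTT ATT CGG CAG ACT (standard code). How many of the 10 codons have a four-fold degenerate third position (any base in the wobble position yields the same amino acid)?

7

Codon 1 CCG (Pro): third position 4-fold.
Codon 2 TGG (Trp): third position 1-fold.
Codon 3 GGA (Gly): third position 4-fold.
Codon 4 GTT (Val): third position 4-fold.
Codon 5 GCG (Ala): third position 4-fold.
Codon 6 CTT (Leu): third position 4-fold.
Codon 7 ATT (Ile): third position 3-fold.
Codon 8 CGG (Arg): third position 4-fold.
Codon 9 CAG (Gln): third position 2-fold.
Codon 10 ACT (Thr): third position 4-fold.
Four-fold degenerate third positions: 7.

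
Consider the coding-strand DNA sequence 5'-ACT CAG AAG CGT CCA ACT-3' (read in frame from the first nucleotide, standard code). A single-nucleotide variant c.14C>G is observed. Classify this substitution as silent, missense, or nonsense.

missense

Position 14 falls in codon 5: CCA → Pro.
After the substitution the codon is CGA → Arg.
Pro ≠ Arg, so this is a missense mutation.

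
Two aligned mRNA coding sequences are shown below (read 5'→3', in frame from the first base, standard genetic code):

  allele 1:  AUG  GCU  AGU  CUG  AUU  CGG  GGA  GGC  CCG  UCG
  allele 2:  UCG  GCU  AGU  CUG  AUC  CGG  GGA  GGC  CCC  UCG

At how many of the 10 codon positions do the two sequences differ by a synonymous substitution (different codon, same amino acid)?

2

Codon 1: AUG Met / UCG Ser — nonsynonymous.
Codon 2: GCU Ala / GCU Ala — identical.
Codon 3: AGU Ser / AGU Ser — identical.
Codon 4: CUG Leu / CUG Leu — identical.
Codon 5: AUU Ile / AUC Ile — synonymous.
Codon 6: CGG Arg / CGG Arg — identical.
Codon 7: GGA Gly / GGA Gly — identical.
Codon 8: GGC Gly / GGC Gly — identical.
Codon 9: CCG Pro / CCC Pro — synonymous.
Codon 10: UCG Ser / UCG Ser — identical.
Synonymous differences: 2.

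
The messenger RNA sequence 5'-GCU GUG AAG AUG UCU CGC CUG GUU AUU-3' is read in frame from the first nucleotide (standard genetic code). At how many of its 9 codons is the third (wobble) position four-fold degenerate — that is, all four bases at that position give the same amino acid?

6

Codon 1 GCU (Ala): third position 4-fold.
Codon 2 GUG (Val): third position 4-fold.
Codon 3 AAG (Lys): third position 2-fold.
Codon 4 AUG (Met): third position 1-fold.
Codon 5 UCU (Ser): third position 4-fold.
Codon 6 CGC (Arg): third position 4-fold.
Codon 7 CUG (Leu): third position 4-fold.
Codon 8 GUU (Val): third position 4-fold.
Codon 9 AUU (Ile): third position 3-fold.
Four-fold degenerate third positions: 6.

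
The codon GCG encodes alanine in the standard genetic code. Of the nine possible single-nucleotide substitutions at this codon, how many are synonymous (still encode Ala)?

3

Position 1: none → 0 synonymous.
Position 2: none → 0 synonymous.
Position 3: GCT, GCC, GCA → 3 synonymous.
Total: 0 + 0 + 3 = 3.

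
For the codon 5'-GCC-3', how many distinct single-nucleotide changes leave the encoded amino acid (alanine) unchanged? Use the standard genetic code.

3

Position 1: none → 0 synonymous.
Position 2: none → 0 synonymous.
Position 3: GCT, GCA, GCG → 3 synonymous.
Total: 0 + 0 + 3 = 3.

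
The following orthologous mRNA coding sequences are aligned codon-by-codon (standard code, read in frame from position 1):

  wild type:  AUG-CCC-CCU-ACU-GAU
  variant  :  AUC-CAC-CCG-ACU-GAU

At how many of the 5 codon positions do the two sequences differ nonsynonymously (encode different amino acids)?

Codon 1: AUG Met / AUC Ile — nonsynonymous.
Codon 2: CCC Pro / CAC His — nonsynonymous.
Codon 3: CCU Pro / CCG Pro — synonymous.
Codon 4: ACU Thr / ACU Thr — identical.
Codon 5: GAU Asp / GAU Asp — identical.
Nonsynonymous differences: 2.

2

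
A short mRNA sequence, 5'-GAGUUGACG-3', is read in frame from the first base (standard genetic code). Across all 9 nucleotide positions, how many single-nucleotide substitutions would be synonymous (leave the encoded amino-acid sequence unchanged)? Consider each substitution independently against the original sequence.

6

Codon 1 (GAG, Glu): 1 synonymous substitution.
Codon 2 (UUG, Leu): 2 synonymous substitutions.
Codon 3 (ACG, Thr): 3 synonymous substitutions.
Total: 1 + 2 + 3 = 6.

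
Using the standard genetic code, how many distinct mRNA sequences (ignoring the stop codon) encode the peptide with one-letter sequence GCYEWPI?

Gly: 4 codons.
Cys: 2 codons.
Tyr: 2 codons.
Glu: 2 codons.
Trp: 1 codon.
Pro: 4 codons.
Ile: 3 codons.
4 × 2 × 2 × 2 × 1 × 4 × 3 = 384.

384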